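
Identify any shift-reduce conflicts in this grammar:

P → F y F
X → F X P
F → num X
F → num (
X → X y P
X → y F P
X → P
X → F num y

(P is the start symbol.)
Yes — I7: [F → num X .] vs [X → X . y P]; I16: [P → F y F .] vs [F → . num (]; I17: [X → F num y .] vs [F → . num (]

A shift-reduce conflict occurs when an LR(0) state has both:
  - a complete (reduce) item [A → α .] (dot at the end), and
  - a shift item [B → β . c γ] (dot before a terminal).

Augment with P' → P and build the canonical LR(0) collection (I0 = CLOSURE({[P' → . P]}), then GOTO on every symbol after a dot until no new states appear). It has 21 states:
  I0: { [F → . num (], [F → . num X], [P → . F y F], [P' → . P] }  — shift
  I1: { [P → F . y F] }  — shift
  I2: { [P' → P .] }  — accept
  I3: { [F → . num (], [F → . num X], [F → num . (], [F → num . X], [P → . F y F], [X → . F X P], [X → . F num y], [X → . P], [X → . X y P], [X → . y F P] }  — shift
  I4: { [F → num ( .] }  — reduce
  I5: { [F → . num (], [F → . num X], [P → . F y F], [P → F . y F], [X → . F X P], [X → . F num y], [X → . P], [X → . X y P], [X → . y F P], [X → F . X P], [X → F . num y] }  — shift
  I6: { [X → P .] }  — reduce
  I7: { [F → num X .], [X → X . y P] }  — shift, reduce
  I8: { [F → . num (], [F → . num X], [X → y . F P] }  — shift
  I9: { [F → . num (], [F → . num X], [P → . F y F], [X → y F . P] }  — shift
  I10: { [X → y F P .] }  — reduce
  I11: { [F → . num (], [F → . num X], [P → . F y F], [X → X y . P] }  — shift
  I12: { [X → X y P .] }  — reduce
  I13: { [F → . num (], [F → . num X], [P → . F y F], [X → F X . P], [X → X . y P] }  — shift
  I14: { [F → . num (], [F → . num X], [F → num . (], [F → num . X], [P → . F y F], [X → . F X P], [X → . F num y], [X → . P], [X → . X y P], [X → . y F P], [X → F num . y] }  — shift
  I15: { [F → . num (], [F → . num X], [P → F y . F], [X → y . F P] }  — shift
  I16: { [F → . num (], [F → . num X], [P → . F y F], [P → F y F .], [X → y F . P] }  — shift, reduce
  I17: { [F → . num (], [F → . num X], [X → F num y .], [X → y . F P] }  — shift, reduce
  I18: { [X → F X P .] }  — reduce
  I19: { [F → . num (], [F → . num X], [P → F y . F] }  — shift
  I20: { [P → F y F .] }  — reduce

I7 contains reduce item [F → num X .] and shift item [X → X . y P] — shift-reduce conflict.
I16 contains reduce item [P → F y F .] and shift items [F → . num (], [F → . num X] — shift-reduce conflict.
I17 contains reduce item [X → F num y .] and shift items [F → . num (], [F → . num X] — shift-reduce conflict.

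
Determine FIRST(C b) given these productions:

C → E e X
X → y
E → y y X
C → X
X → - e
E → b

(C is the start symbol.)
{ '-', 'b', 'y' }

FIRST sets of the non-terminals involved (from the grammar, by fixed-point iteration):
  FIRST(C) = { '-', 'b', 'y' }

To compute FIRST(C b), process the symbols left to right:
Symbol C is a non-terminal. Add FIRST(C) \ {ε} = { '-', 'b', 'y' }
C is not nullable (ε ∉ FIRST(C)), so stop here.
FIRST(C b) = { '-', 'b', 'y' }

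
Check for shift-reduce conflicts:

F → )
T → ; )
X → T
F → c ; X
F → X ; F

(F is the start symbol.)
No shift-reduce conflicts

A shift-reduce conflict occurs when an LR(0) state has both:
  - a complete (reduce) item [A → α .] (dot at the end), and
  - a shift item [B → β . c γ] (dot before a terminal).

Augment with F' → F and build the canonical LR(0) collection (I0 = CLOSURE({[F' → . F]}), then GOTO on every symbol after a dot until no new states appear). It has 12 states:
  I0: { [F → . )], [F → . X ; F], [F → . c ; X], [F' → . F], [T → . ; )], [X → . T] }  — shift
  I1: { [F → ) .] }  — reduce
  I2: { [T → ; . )] }  — shift
  I3: { [F' → F .] }  — accept
  I4: { [X → T .] }  — reduce
  I5: { [F → X . ; F] }  — shift
  I6: { [F → c . ; X] }  — shift
  I7: { [F → c ; . X], [T → . ; )], [X → . T] }  — shift
  I8: { [F → c ; X .] }  — reduce
  I9: { [F → . )], [F → . X ; F], [F → . c ; X], [F → X ; . F], [T → . ; )], [X → . T] }  — shift
  I10: { [F → X ; F .] }  — reduce
  I11: { [T → ; ) .] }  — reduce

No state contains both a complete item and a shift item.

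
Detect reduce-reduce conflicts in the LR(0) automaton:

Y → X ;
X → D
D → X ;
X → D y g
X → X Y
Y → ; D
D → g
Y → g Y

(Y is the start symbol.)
A reduce-reduce conflict occurs when an LR(0) state has two complete items [A → α .] and [B → β .] — both call for a reduction, and with no lookahead the parser cannot choose between them.

Augment with Y' → Y and build the canonical LR(0) collection (I0 = CLOSURE({[Y' → . Y]}), then GOTO on every symbol after a dot until no new states appear). It has 15 states:
  I0: { [D → . X ;], [D → . g], [X → . D y g], [X → . D], [X → . X Y], [Y → . ; D], [Y → . X ;], [Y → . g Y], [Y' → . Y] }  — shift
  I1: { [D → . X ;], [D → . g], [X → . D y g], [X → . D], [X → . X Y], [Y → ; . D] }  — shift
  I2: { [X → D . y g], [X → D .] }  — shift, reduce
  I3: { [D → . X ;], [D → . g], [D → X . ;], [X → . D y g], [X → . D], [X → . X Y], [X → X . Y], [Y → . ; D], [Y → . X ;], [Y → . g Y], [Y → X . ;] }  — shift
  I4: { [Y' → Y .] }  — accept
  I5: { [D → . X ;], [D → . g], [D → g .], [X → . D y g], [X → . D], [X → . X Y], [Y → . ; D], [Y → . X ;], [Y → . g Y], [Y → g . Y] }  — shift, reduce
  I6: { [Y → g Y .] }  — reduce
  I7: { [D → . X ;], [D → . g], [D → X ; .], [X → . D y g], [X → . D], [X → . X Y], [Y → ; . D], [Y → X ; .] }  — shift, 2 reduces
  I8: { [X → X Y .] }  — reduce
  I9: { [X → D . y g], [X → D .], [Y → ; D .] }  — shift, 2 reduces
  I10: { [D → . X ;], [D → . g], [D → X . ;], [X → . D y g], [X → . D], [X → . X Y], [X → X . Y], [Y → . ; D], [Y → . X ;], [Y → . g Y] }  — shift
  I11: { [D → g .] }  — reduce
  I12: { [D → . X ;], [D → . g], [D → X ; .], [X → . D y g], [X → . D], [X → . X Y], [Y → ; . D] }  — shift, reduce
  I13: { [X → D y . g] }  — shift
  I14: { [X → D y g .] }  — reduce

I7 contains complete items [D → X ; .], [Y → X ; .] — reduce-reduce conflict.
I9 contains complete items [X → D .], [Y → ; D .] — reduce-reduce conflict.

Answer: Yes — I7: [D → X ; .] vs [Y → X ; .]; I9: [X → D .] vs [Y → ; D .]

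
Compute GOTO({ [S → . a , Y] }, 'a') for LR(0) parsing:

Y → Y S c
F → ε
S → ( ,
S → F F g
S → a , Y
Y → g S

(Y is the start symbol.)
GOTO(I, 'a') = CLOSURE({ [A → αX.β] : [A → α.Xβ] ∈ I, X = 'a' })

Items with dot before 'a', with the dot advanced:
  [S → . a , Y] → [S → a . , Y]
Closure adds nothing (no advanced item has the dot before a non-terminal).

GOTO = { [S → a . , Y] }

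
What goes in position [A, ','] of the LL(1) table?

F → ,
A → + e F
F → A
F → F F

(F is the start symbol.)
Empty (error entry)

To find M[A, ','], we find productions for A where ',' is in the predict set (PREDICT(N → α) = (FIRST(α) \ {ε}) ∪ (FOLLOW(N) if α ⇒* ε)).

A → + e F: PREDICT = { '+' }

M[A, ','] is empty (no production applies)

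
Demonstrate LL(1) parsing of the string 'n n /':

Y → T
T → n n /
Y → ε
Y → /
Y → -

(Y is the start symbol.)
Stack is shown with the top on the left.

Stack    Input    Action
------------------------
Y $      n n / $  output Y → T
T $      n n / $  output T → n n /
n n / $  n n / $  match 'n'
n / $    n / $    match 'n'
/ $      / $      match '/'
$        $        accept

The string is accepted.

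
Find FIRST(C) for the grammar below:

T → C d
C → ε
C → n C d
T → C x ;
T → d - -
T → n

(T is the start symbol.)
To compute FIRST(C), examine every production with C on the left-hand side, reading each right-hand side left to right until a non-nullable symbol is reached.

From C → ε:
  - ε-production, so ε ∈ FIRST(C)
From C → n C d:
  - n is a terminal: add 'n' and stop

Collecting: FIRST(C) = { 'n', ε }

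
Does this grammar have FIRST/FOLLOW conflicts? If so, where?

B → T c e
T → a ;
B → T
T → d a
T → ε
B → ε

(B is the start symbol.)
A FIRST/FOLLOW conflict occurs when a non-terminal N has a nullable alternative N → β (β ⇒* ε) and another alternative N → α with FIRST(α) ∩ FOLLOW(N) ≠ ∅: on such a lookahead the parser cannot decide between expanding α and letting N vanish via β.

Nullable non-terminals: B, T.
FIRST sets used below: FIRST(T) = { 'a', 'd', ε }

B: nullable alternative(s) B → T, B → ε; FOLLOW(B) = { $ }
  B → T c e: FIRST \ {ε} = { 'a', 'c', 'd' } — disjoint from FOLLOW(B)
  B → T: FIRST \ {ε} = { 'a', 'd' } — disjoint from FOLLOW(B)
  B → ε: FIRST \ {ε} = { } — disjoint from FOLLOW(B)

T: nullable alternative(s) T → ε; FOLLOW(T) = { $, 'c' }
  T → a ;: FIRST \ {ε} = { 'a' } — disjoint from FOLLOW(T)
  T → d a: FIRST \ {ε} = { 'd' } — disjoint from FOLLOW(T)
  T → ε: FIRST \ {ε} = { } — this is the only nullable alternative, skip

No FIRST/FOLLOW conflicts found.

Answer: No FIRST/FOLLOW conflicts.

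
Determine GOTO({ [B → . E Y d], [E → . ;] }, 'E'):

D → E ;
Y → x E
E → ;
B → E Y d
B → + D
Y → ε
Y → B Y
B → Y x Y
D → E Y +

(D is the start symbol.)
GOTO(I, 'E') = CLOSURE({ [A → αX.β] : [A → α.Xβ] ∈ I, X = 'E' })

Items with dot before 'E', with the dot advanced:
  [B → . E Y d] → [B → E . Y d]
Closure of the advanced items:
  [B → E . Y d] has the dot before Y: add [Y → . x E], [Y → .], [Y → . B Y]
  [Y → . B Y] has the dot before B: add [B → . E Y d], [B → . + D], [B → . Y x Y]
  [B → . E Y d] has the dot before E: add [E → . ;]

GOTO = { [B → . + D], [B → . E Y d], [B → . Y x Y], [B → E . Y d], [E → . ;], [Y → . B Y], [Y → . x E], [Y → .] }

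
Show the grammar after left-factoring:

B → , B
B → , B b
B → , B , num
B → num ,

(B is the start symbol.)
B → , B B'
B' → ε
B' → b
B' → , num
B → num ,

Left-factoring transforms A → αβ₁ | αβ₂ into A → αA' and A' → β₁ | β₂
(α is the longest common prefix among the alternatives). Repeat until
no nonterminal has two alternatives with a common prefix.

Round 1: B has alternatives sharing prefix ', B'. Introduce B': B → , B B'
  Add: B' → ε
  Add: B' → b
  Add: B' → , num

No remaining common prefixes — done.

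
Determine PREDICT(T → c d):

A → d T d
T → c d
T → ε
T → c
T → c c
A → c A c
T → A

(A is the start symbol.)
{ 'c' }

PREDICT(T → c d) = (FIRST(RHS) \ {ε}) ∪ (FOLLOW(T) if ε ∈ FIRST(RHS), i.e. RHS ⇒* ε)
FIRST(c d) = { 'c' }
ε ∉ FIRST(c d), so FOLLOW(T) is not added.
PREDICT(T → c d) = { 'c' }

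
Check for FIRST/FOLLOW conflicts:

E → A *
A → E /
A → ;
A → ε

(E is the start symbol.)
Yes. A → E '/' with FOLLOW(A) on { '*' }

A FIRST/FOLLOW conflict occurs when a non-terminal N has a nullable alternative N → β (β ⇒* ε) and another alternative N → α with FIRST(α) ∩ FOLLOW(N) ≠ ∅: on such a lookahead the parser cannot decide between expanding α and letting N vanish via β.

Nullable non-terminals: A.
FIRST sets used below: FIRST(E) = { '*', ';' }

A: nullable alternative(s) A → ε; FOLLOW(A) = { '*' }
  A → E /: FIRST \ {ε} = { '*', ';' } — overlaps FOLLOW(A) on { '*' }: CONFLICT
  A → ;: FIRST \ {ε} = { ';' } — disjoint from FOLLOW(A)
  A → ε: FIRST \ {ε} = { } — this is the only nullable alternative, skip

E has no nullable alternative, so no FIRST/FOLLOW check is needed there.

So the grammar has 1 FIRST/FOLLOW conflict (marked CONFLICT above).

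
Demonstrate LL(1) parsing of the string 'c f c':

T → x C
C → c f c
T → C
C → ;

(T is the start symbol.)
LL(1) parsing maintains a stack (initially the start symbol over $) and the input. At each step: if the stack top is a terminal, match it against the current input token; if it is a non-terminal N, replace it with the RHS of M[N, lookahead] (the unique production whose predict set contains the lookahead).

Stack is shown with the top on the left.

Stack    Input    Action
------------------------
T $      c f c $  output T → C
C $      c f c $  output C → c f c
c f c $  c f c $  match 'c'
f c $    f c $    match 'f'
c $      c $      match 'c'
$        $        accept

The string is accepted.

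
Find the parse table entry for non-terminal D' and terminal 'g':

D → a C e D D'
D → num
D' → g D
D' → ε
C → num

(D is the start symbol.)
To find M[D', 'g'], we find productions for D' where 'g' is in the predict set (PREDICT(N → α) = (FIRST(α) \ {ε}) ∪ (FOLLOW(N) if α ⇒* ε)).

Relevant sets:
  FOLLOW(D') = { $, 'g' }

D' → g D: PREDICT = { 'g' }
  'g' is in predict set, so this production goes in M[D', 'g']
D' → ε: PREDICT = { $, 'g' }
  'g' is in predict set, so this production goes in M[D', 'g']

M[D', 'g'] = D' → g D, D' → ε  (a multiply-defined cell — the grammar is not LL(1))

Answer: D' → g D, D' → ε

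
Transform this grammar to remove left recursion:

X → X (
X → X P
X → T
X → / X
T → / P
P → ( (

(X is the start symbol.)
X → T X'
X → / X X'
X' → ( X'
X' → P X'
X' → ε
T → / P
P → ( (

X is directly left-recursive. The standard transformation for
  A → A α₁ | ... | A α_m | β₁ | ... | β_n
is
  A  → β₁ A' | ... | β_n A'
  A' → α₁ A' | ... | α_m A' | ε

X → T becomes X → T X'
X → / X becomes X → / X X'
X → X ( becomes X' → ( X'
X → X P becomes X' → P X'
Add X' → ε

Productions for other non-terminals are unchanged:
  T → / P
  P → ( (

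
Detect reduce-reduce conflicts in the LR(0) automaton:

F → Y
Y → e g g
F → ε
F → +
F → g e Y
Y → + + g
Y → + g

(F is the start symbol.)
No reduce-reduce conflicts

Augment with F' → F and build the canonical LR(0) collection (I0 = CLOSURE({[F' → . F]}), then GOTO on every symbol after a dot until no new states appear). It has 14 states:
  I0: { [F → . +], [F → . Y], [F → . g e Y], [F → .], [F' → . F], [Y → . + + g], [Y → . + g], [Y → . e g g] }  — shift, reduce
  I1: { [F → + .], [Y → + . + g], [Y → + . g] }  — shift, reduce
  I2: { [F' → F .] }  — accept
  I3: { [F → Y .] }  — reduce
  I4: { [Y → e . g g] }  — shift
  I5: { [F → g . e Y] }  — shift
  I6: { [F → g e . Y], [Y → . + + g], [Y → . + g], [Y → . e g g] }  — shift
  I7: { [Y → + . + g], [Y → + . g] }  — shift
  I8: { [F → g e Y .] }  — reduce
  I9: { [Y → + + . g] }  — shift
  I10: { [Y → + g .] }  — reduce
  I11: { [Y → + + g .] }  — reduce
  I12: { [Y → e g . g] }  — shift
  I13: { [Y → e g g .] }  — reduce

No state contains more than one complete item.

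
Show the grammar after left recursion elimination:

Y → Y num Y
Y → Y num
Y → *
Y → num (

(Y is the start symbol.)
Y → * Y'
Y → num ( Y'
Y' → num Y Y'
Y' → num Y'
Y' → ε

Y is directly left-recursive. The standard transformation for
  A → A α₁ | ... | A α_m | β₁ | ... | β_n
is
  A  → β₁ A' | ... | β_n A'
  A' → α₁ A' | ... | α_m A' | ε

Y → * becomes Y → * Y'
Y → num ( becomes Y → num ( Y'
Y → Y num Y becomes Y' → num Y Y'
Y → Y num becomes Y' → num Y'
Add Y' → ε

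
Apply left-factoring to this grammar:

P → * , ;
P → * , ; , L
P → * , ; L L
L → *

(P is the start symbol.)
Left-factoring transforms A → αβ₁ | αβ₂ into A → αA' and A' → β₁ | β₂
(α is the longest common prefix among the alternatives). Repeat until
no nonterminal has two alternatives with a common prefix.

Round 1: P has alternatives sharing prefix '* , ;'. Introduce P': P → * , ; P'
  Add: P' → ε
  Add: P' → , L
  Add: P' → L L

No remaining common prefixes — done.

Resulting grammar:
P → * , ; P'
P' → ε
P' → , L
P' → L L
L → *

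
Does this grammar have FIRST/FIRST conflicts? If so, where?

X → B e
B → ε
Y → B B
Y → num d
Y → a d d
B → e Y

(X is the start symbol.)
No FIRST/FIRST conflicts.

A FIRST/FIRST conflict occurs when two productions N → α and N → β for the same non-terminal have FIRST(α) ∩ FIRST(β) ≠ ∅ (with ε ∈ FIRST of a nullable right-hand side, so two nullable alternatives also conflict).

FIRST sets of the non-terminals at (or reachable through a nullable prefix from) the front of some alternative:
  FIRST(B) = { 'e', ε }

Productions for B:
  B → ε: FIRST = { ε }
  B → e Y: FIRST = { 'e' }
Productions for Y:
  Y → B B: FIRST = { 'e', ε }
  Y → num d: FIRST = { 'num' }
  Y → a d d: FIRST = { 'a' }
X has only one production, so no FIRST/FIRST conflict is possible there.

All alternatives of each non-terminal have pairwise disjoint FIRST sets.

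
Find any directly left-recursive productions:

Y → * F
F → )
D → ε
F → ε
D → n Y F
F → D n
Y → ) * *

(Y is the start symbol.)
No direct left recursion

Y → * F: starts with '*'
F → ): starts with ')'
D → ε: starts with ε
F → ε: starts with ε
D → n Y F: starts with n
F → D n: starts with D
Y → ) * *: starts with ')'

No direct left recursion found.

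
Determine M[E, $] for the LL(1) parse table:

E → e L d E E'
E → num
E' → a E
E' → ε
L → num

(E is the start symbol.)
To find M[E, $], we find productions for E where $ is in the predict set (PREDICT(N → α) = (FIRST(α) \ {ε}) ∪ (FOLLOW(N) if α ⇒* ε)).

E → e L d E E': PREDICT = { 'e' }
E → num: PREDICT = { 'num' }

M[E, $] is empty (no production applies)

Answer: Empty (error entry)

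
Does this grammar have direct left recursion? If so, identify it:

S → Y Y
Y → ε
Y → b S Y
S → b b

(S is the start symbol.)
S → Y Y: starts with Y
Y → ε: starts with ε
Y → b S Y: starts with b
S → b b: starts with b

No direct left recursion found.

Answer: No direct left recursion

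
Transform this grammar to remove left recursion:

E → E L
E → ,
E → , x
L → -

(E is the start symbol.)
E → , E'
E → , x E'
E' → L E'
E' → ε
L → -

E is directly left-recursive. The standard transformation for
  A → A α₁ | ... | A α_m | β₁ | ... | β_n
is
  A  → β₁ A' | ... | β_n A'
  A' → α₁ A' | ... | α_m A' | ε

E → , becomes E → , E'
E → , x becomes E → , x E'
E → E L becomes E' → L E'
Add E' → ε

Productions for other non-terminals are unchanged:
  L → -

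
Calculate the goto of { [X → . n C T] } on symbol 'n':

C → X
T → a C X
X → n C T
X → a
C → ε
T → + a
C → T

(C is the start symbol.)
{ [C → . T], [C → . X], [C → .], [T → . + a], [T → . a C X], [X → . a], [X → . n C T], [X → n . C T] }

GOTO(I, 'n') = CLOSURE({ [A → αX.β] : [A → α.Xβ] ∈ I, X = 'n' })

Items with dot before 'n', with the dot advanced:
  [X → . n C T] → [X → n . C T]
Closure of the advanced items:
  [X → n . C T] has the dot before C: add [C → . X], [C → .], [C → . T]
  [C → . X] has the dot before X: add [X → . n C T], [X → . a]
  [C → . T] has the dot before T: add [T → . a C X], [T → . + a]

GOTO = { [C → . T], [C → . X], [C → .], [T → . + a], [T → . a C X], [X → . a], [X → . n C T], [X → n . C T] }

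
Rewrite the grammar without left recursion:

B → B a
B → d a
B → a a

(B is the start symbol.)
B → d a B'
B → a a B'
B' → a B'
B' → ε

B is directly left-recursive. The standard transformation for
  A → A α₁ | ... | A α_m | β₁ | ... | β_n
is
  A  → β₁ A' | ... | β_n A'
  A' → α₁ A' | ... | α_m A' | ε

B → d a becomes B → d a B'
B → a a becomes B → a a B'
B → B a becomes B' → a B'
Add B' → ε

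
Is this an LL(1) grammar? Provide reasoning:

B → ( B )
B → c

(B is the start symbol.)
Yes, the grammar is LL(1).

A grammar is LL(1) if for each non-terminal N with multiple productions, the predict sets of those productions are pairwise disjoint, where PREDICT(N → α) = (FIRST(α) \ {ε}) ∪ (FOLLOW(N) if α ⇒* ε).

For B:
  PREDICT(B → '(' B ')') = { '(' }
  PREDICT(B → c) = { 'c' }

All predict sets are disjoint. The grammar IS LL(1).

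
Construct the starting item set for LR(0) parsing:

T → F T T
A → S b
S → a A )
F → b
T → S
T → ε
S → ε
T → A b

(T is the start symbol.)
First, augment the grammar with T' → T
I₀ = CLOSURE({ [T' → . T] }):
  [T' → . T] has the dot before T: add [T → . F T T], [T → . S], [T → .], [T → . A b]
  [T → . F T T] has the dot before F: add [F → . b]
  [T → . S] has the dot before S: add [S → . a A )], [S → .]
  [T → . A b] has the dot before A: add [A → . S b]
No further items can be added.

I₀ = { [A → . S b], [F → . b], [S → . a A )], [S → .], [T → . A b], [T → . F T T], [T → . S], [T → .], [T' → . T] }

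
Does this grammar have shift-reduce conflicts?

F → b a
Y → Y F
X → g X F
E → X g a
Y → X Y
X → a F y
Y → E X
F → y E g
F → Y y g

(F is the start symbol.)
Augment with F' → F and build the canonical LR(0) collection (I0 = CLOSURE({[F' → . F]}), then GOTO on every symbol after a dot until no new states appear). It has 26 states:
  I0: { [E → . X g a], [F → . Y y g], [F → . b a], [F → . y E g], [F' → . F], [X → . a F y], [X → . g X F], [Y → . E X], [Y → . X Y], [Y → . Y F] }  — shift
  I1: { [X → . a F y], [X → . g X F], [Y → E . X] }  — shift
  I2: { [F' → F .] }  — accept
  I3: { [E → . X g a], [E → X . g a], [X → . a F y], [X → . g X F], [Y → . E X], [Y → . X Y], [Y → . Y F], [Y → X . Y] }  — shift
  I4: { [E → . X g a], [F → . Y y g], [F → . b a], [F → . y E g], [F → Y . y g], [X → . a F y], [X → . g X F], [Y → . E X], [Y → . X Y], [Y → . Y F], [Y → Y . F] }  — shift
  I5: { [E → . X g a], [F → . Y y g], [F → . b a], [F → . y E g], [X → . a F y], [X → . g X F], [X → a . F y], [Y → . E X], [Y → . X Y], [Y → . Y F] }  — shift
  I6: { [F → b . a] }  — shift
  I7: { [X → . a F y], [X → . g X F], [X → g . X F] }  — shift
  I8: { [E → . X g a], [F → y . E g], [X → . a F y], [X → . g X F] }  — shift
  I9: { [F → y E . g] }  — shift
  I10: { [E → X . g a] }  — shift
  I11: { [E → X g . a] }  — shift
  I12: { [E → X g a .] }  — reduce
  I13: { [F → y E g .] }  — reduce
  I14: { [E → . X g a], [F → . Y y g], [F → . b a], [F → . y E g], [X → . a F y], [X → . g X F], [X → g X . F], [Y → . E X], [Y → . X Y], [Y → . Y F] }  — shift
  I15: { [X → g X F .] }  — reduce
  I16: { [F → b a .] }  — reduce
  I17: { [X → a F . y] }  — shift
  I18: { [X → a F y .] }  — reduce
  I19: { [Y → Y F .] }  — reduce
  I20: { [E → . X g a], [F → Y y . g], [F → y . E g], [X → . a F y], [X → . g X F] }  — shift
  I21: { [F → Y y g .], [X → . a F y], [X → . g X F], [X → g . X F] }  — shift, reduce
  I22: { [E → . X g a], [F → . Y y g], [F → . b a], [F → . y E g], [X → . a F y], [X → . g X F], [Y → . E X], [Y → . X Y], [Y → . Y F], [Y → X Y .], [Y → Y . F] }  — shift, reduce
  I23: { [E → X g . a], [X → . a F y], [X → . g X F], [X → g . X F] }  — shift
  I24: { [E → . X g a], [E → X g a .], [F → . Y y g], [F → . b a], [F → . y E g], [X → . a F y], [X → . g X F], [X → a . F y], [Y → . E X], [Y → . X Y], [Y → . Y F] }  — shift, reduce
  I25: { [Y → E X .] }  — reduce

I21 contains reduce item [F → Y y g .] and shift items [X → . a F y], [X → . g X F] — shift-reduce conflict.
I22 contains reduce item [Y → X Y .] and shift items [F → . b a], [F → . y E g], [X → . a F y], [X → . g X F] — shift-reduce conflict.
I24 contains reduce item [E → X g a .] and shift items [F → . b a], [F → . y E g], [X → . a F y], [X → . g X F] — shift-reduce conflict.

Answer: Yes — I21: [F → Y y g .] vs [X → . a F y]; I22: [Y → X Y .] vs [F → . b a]; I24: [E → X g a .] vs [F → . b a]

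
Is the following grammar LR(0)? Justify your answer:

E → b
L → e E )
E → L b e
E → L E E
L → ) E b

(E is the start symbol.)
No. Shift-reduce conflict between [E → b .] and [E → L b . e]

A grammar is LR(0) if no state in the canonical LR(0) collection has:
  - both a shift item (dot before a terminal) and a complete item (shift-reduce conflict), or
  - two or more complete items (reduce-reduce conflict; the accept item [E' → E .] counts as a complete item here).

Augment with E' → E and build the canonical LR(0) collection (I0 = CLOSURE({[E' → . E]}), then GOTO on every symbol after a dot until no new states appear). It has 14 states:
  I0: { [E → . L E E], [E → . L b e], [E → . b], [E' → . E], [L → . ) E b], [L → . e E )] }  — shift
  I1: { [E → . L E E], [E → . L b e], [E → . b], [L → ) . E b], [L → . ) E b], [L → . e E )] }  — shift
  I2: { [E' → E .] }  — accept
  I3: { [E → . L E E], [E → . L b e], [E → . b], [E → L . E E], [E → L . b e], [L → . ) E b], [L → . e E )] }  — shift
  I4: { [E → b .] }  — reduce
  I5: { [E → . L E E], [E → . L b e], [E → . b], [L → . ) E b], [L → . e E )], [L → e . E )] }  — shift
  I6: { [L → e E . )] }  — shift
  I7: { [L → e E ) .] }  — reduce
  I8: { [E → . L E E], [E → . L b e], [E → . b], [E → L E . E], [L → . ) E b], [L → . e E )] }  — shift
  I9: { [E → L b . e], [E → b .] }  — shift, reduce
  I10: { [E → L b e .] }  — reduce
  I11: { [E → L E E .] }  — reduce
  I12: { [L → ) E . b] }  — shift
  I13: { [L → ) E b .] }  — reduce

Conflict in state I9:
  Shift-reduce conflict between [E → b .] and [E → L b . e]
So the grammar is NOT LR(0).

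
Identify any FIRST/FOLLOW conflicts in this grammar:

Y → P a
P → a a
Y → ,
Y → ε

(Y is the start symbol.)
Nullable non-terminals: Y.
FIRST sets used below: FIRST(P) = { 'a' }

Y: nullable alternative(s) Y → ε; FOLLOW(Y) = { $ }
  Y → P a: FIRST \ {ε} = { 'a' } — disjoint from FOLLOW(Y)
  Y → ,: FIRST \ {ε} = { ',' } — disjoint from FOLLOW(Y)
  Y → ε: FIRST \ {ε} = { } — this is the only nullable alternative, skip

P has no nullable alternative, so no FIRST/FOLLOW check is needed there.

No FIRST/FOLLOW conflicts found.

Answer: No FIRST/FOLLOW conflicts.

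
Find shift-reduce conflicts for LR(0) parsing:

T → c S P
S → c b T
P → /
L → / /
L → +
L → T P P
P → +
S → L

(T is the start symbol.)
A shift-reduce conflict occurs when an LR(0) state has both:
  - a complete (reduce) item [A → α .] (dot at the end), and
  - a shift item [B → β . c γ] (dot before a terminal).

Augment with T' → T and build the canonical LR(0) collection (I0 = CLOSURE({[T' → . T]}), then GOTO on every symbol after a dot until no new states appear). It has 17 states:
  I0: { [T → . c S P], [T' → . T] }  — shift
  I1: { [T' → T .] }  — accept
  I2: { [L → . +], [L → . / /], [L → . T P P], [S → . L], [S → . c b T], [T → . c S P], [T → c . S P] }  — shift
  I3: { [L → + .] }  — reduce
  I4: { [L → / . /] }  — shift
  I5: { [S → L .] }  — reduce
  I6: { [P → . +], [P → . /], [T → c S . P] }  — shift
  I7: { [L → T . P P], [P → . +], [P → . /] }  — shift
  I8: { [L → . +], [L → . / /], [L → . T P P], [S → . L], [S → . c b T], [S → c . b T], [T → . c S P], [T → c . S P] }  — shift
  I9: { [S → c b . T], [T → . c S P] }  — shift
  I10: { [S → c b T .] }  — reduce
  I11: { [P → + .] }  — reduce
  I12: { [P → / .] }  — reduce
  I13: { [L → T P . P], [P → . +], [P → . /] }  — shift
  I14: { [L → T P P .] }  — reduce
  I15: { [T → c S P .] }  — reduce
  I16: { [L → / / .] }  — reduce

No state contains both a complete item and a shift item.

Answer: No shift-reduce conflicts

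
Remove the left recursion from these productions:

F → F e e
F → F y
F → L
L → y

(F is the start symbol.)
F is directly left-recursive. The standard transformation for
  A → A α₁ | ... | A α_m | β₁ | ... | β_n
is
  A  → β₁ A' | ... | β_n A'
  A' → α₁ A' | ... | α_m A' | ε

F → L becomes F → L F'
F → F e e becomes F' → e e F'
F → F y becomes F' → y F'
Add F' → ε

Productions for other non-terminals are unchanged:
  L → y

Resulting grammar:
F → L F'
F' → e e F'
F' → y F'
F' → ε
L → y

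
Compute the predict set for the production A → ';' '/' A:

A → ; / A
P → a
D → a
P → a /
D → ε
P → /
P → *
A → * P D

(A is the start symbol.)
PREDICT(A → ';' '/' A) = (FIRST(RHS) \ {ε}) ∪ (FOLLOW(A) if ε ∈ FIRST(RHS), i.e. RHS ⇒* ε)
FIRST(';' '/' A) = { ';' }
ε ∉ FIRST(';' '/' A), so FOLLOW(A) is not added.
PREDICT(A → ';' '/' A) = { ';' }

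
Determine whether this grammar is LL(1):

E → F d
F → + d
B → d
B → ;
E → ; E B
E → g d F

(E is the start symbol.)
Yes, the grammar is LL(1).

Relevant sets:
  FIRST(F) = { '+' }

For E:
  PREDICT(E → F d) = { '+' }
  PREDICT(E → ';' E B) = { ';' }
  PREDICT(E → g d F) = { 'g' }
For B:
  PREDICT(B → d) = { 'd' }
  PREDICT(B → ';') = { ';' }
F has a single production, so nothing to check there.

All predict sets are disjoint. The grammar IS LL(1).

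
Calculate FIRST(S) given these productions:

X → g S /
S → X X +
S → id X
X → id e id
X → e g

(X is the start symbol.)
FIRST sets of the other non-terminals involved (by the same procedure, iterated to a fixed point):
  FIRST(X) = { 'e', 'g', 'id' }

From S → X X +:
  - X is a non-terminal: add FIRST(X) \ {ε} = { 'e', 'g', 'id' }
    X is not nullable, so stop
From S → id X:
  - id is a terminal: add 'id' and stop

Collecting: FIRST(S) = { 'e', 'g', 'id' }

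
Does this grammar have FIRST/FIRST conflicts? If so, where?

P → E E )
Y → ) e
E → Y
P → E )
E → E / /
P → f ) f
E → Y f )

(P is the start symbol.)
FIRST sets of the non-terminals at (or reachable through a nullable prefix from) the front of some alternative:
  FIRST(E) = { ')' }
  FIRST(Y) = { ')' }

Productions for P:
  P → E E ): FIRST = { ')' }
  P → E ): FIRST = { ')' }
  P → f ) f: FIRST = { 'f' }
Productions for E:
  E → Y: FIRST = { ')' }
  E → E / /: FIRST = { ')' }
  E → Y f ): FIRST = { ')' }
Y has only one production, so no FIRST/FIRST conflict is possible there.

Conflict for P: P → E E ) and P → E )
  Overlap: { ')' }
Conflict for E: E → Y and E → E / /
  Overlap: { ')' }
Conflict for E: E → Y and E → Y f )
  Overlap: { ')' }
Conflict for E: E → E / / and E → Y f )
  Overlap: { ')' }

Answer: Yes. P → E E ')' / P → E ')' on { ')' }; E → Y / E → E '/' '/' on { ')' }; E → Y / E → Y f ')' on { ')' }; E → E '/' '/' / E → Y f ')' on { ')' }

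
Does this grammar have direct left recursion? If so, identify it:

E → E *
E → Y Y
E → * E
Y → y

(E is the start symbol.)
Direct left recursion occurs when N → N α for some non-terminal N (the right-hand side begins with the left-hand side itself).

E → E *: LEFT RECURSIVE (starts with E)
E → Y Y: starts with Y
E → * E: starts with '*'
Y → y: starts with y

The grammar has direct left recursion on: E.

Answer: Yes, E is left-recursive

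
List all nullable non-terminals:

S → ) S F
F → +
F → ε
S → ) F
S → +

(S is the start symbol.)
A non-terminal is nullable if it can derive ε (the empty string): either it has an ε-production, or it has a production whose right-hand side consists entirely of nullable non-terminals.

ε-productions: F → ε
So F is immediately nullable.
No further non-terminal can be added: every production for the remaining non-terminals contains a terminal or a non-nullable non-terminal.
Nullable = { 'F' }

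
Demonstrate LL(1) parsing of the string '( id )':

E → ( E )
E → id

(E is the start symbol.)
LL(1) parsing maintains a stack (initially the start symbol over $) and the input. At each step: if the stack top is a terminal, match it against the current input token; if it is a non-terminal N, replace it with the RHS of M[N, lookahead] (the unique production whose predict set contains the lookahead).

Stack is shown with the top on the left.

Stack    Input     Action
-------------------------
E $      ( id ) $  output E → ( E )
( E ) $  ( id ) $  match '('
E ) $    id ) $    output E → id
id ) $   id ) $    match 'id'
) $      ) $       match ')'
$        $         accept

The string is accepted.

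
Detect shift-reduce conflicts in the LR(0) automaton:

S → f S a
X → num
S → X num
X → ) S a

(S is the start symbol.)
A shift-reduce conflict occurs when an LR(0) state has both:
  - a complete (reduce) item [A → α .] (dot at the end), and
  - a shift item [B → β . c γ] (dot before a terminal).

Augment with S' → S and build the canonical LR(0) collection (I0 = CLOSURE({[S' → . S]}), then GOTO on every symbol after a dot until no new states appear). It has 11 states:
  I0: { [S → . X num], [S → . f S a], [S' → . S], [X → . ) S a], [X → . num] }  — shift
  I1: { [S → . X num], [S → . f S a], [X → ) . S a], [X → . ) S a], [X → . num] }  — shift
  I2: { [S' → S .] }  — accept
  I3: { [S → X . num] }  — shift
  I4: { [S → . X num], [S → . f S a], [S → f . S a], [X → . ) S a], [X → . num] }  — shift
  I5: { [X → num .] }  — reduce
  I6: { [S → f S . a] }  — shift
  I7: { [S → f S a .] }  — reduce
  I8: { [S → X num .] }  — reduce
  I9: { [X → ) S . a] }  — shift
  I10: { [X → ) S a .] }  — reduce

No state contains both a complete item and a shift item.

Answer: No shift-reduce conflicts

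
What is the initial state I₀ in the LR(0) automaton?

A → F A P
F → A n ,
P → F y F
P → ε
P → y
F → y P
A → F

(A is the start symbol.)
First, augment the grammar with A' → A
I₀ = CLOSURE({ [A' → . A] }):
  [A' → . A] has the dot before A: add [A → . F A P], [A → . F]
  [A → . F A P] has the dot before F: add [F → . A n ,], [F → . y P]
No further items can be added.

I₀ = { [A → . F A P], [A → . F], [A' → . A], [F → . A n ,], [F → . y P] }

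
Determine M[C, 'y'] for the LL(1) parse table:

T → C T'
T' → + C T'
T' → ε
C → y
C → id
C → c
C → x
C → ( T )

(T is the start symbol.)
C → y

To find M[C, 'y'], we find productions for C where 'y' is in the predict set (PREDICT(N → α) = (FIRST(α) \ {ε}) ∪ (FOLLOW(N) if α ⇒* ε)).

C → y: PREDICT = { 'y' }
  'y' is in predict set, so this production goes in M[C, 'y']
C → id: PREDICT = { 'id' }
C → c: PREDICT = { 'c' }
C → x: PREDICT = { 'x' }
C → ( T ): PREDICT = { '(' }

M[C, 'y'] = C → y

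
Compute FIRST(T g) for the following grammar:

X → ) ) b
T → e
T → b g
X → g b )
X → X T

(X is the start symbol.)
FIRST sets of the non-terminals involved (from the grammar, by fixed-point iteration):
  FIRST(T) = { 'b', 'e' }

To compute FIRST(T g), process the symbols left to right:
Symbol T is a non-terminal. Add FIRST(T) \ {ε} = { 'b', 'e' }
T is not nullable (ε ∉ FIRST(T)), so stop here.
FIRST(T g) = { 'b', 'e' }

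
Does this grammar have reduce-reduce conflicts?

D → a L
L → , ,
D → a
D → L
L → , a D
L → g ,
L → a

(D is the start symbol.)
Augment with D' → D and build the canonical LR(0) collection (I0 = CLOSURE({[D' → . D]}), then GOTO on every symbol after a dot until no new states appear). It has 12 states:
  I0: { [D → . L], [D → . a L], [D → . a], [D' → . D], [L → . , ,], [L → . , a D], [L → . a], [L → . g ,] }  — shift
  I1: { [L → , . ,], [L → , . a D] }  — shift
  I2: { [D' → D .] }  — accept
  I3: { [D → L .] }  — reduce
  I4: { [D → a . L], [D → a .], [L → . , ,], [L → . , a D], [L → . a], [L → . g ,], [L → a .] }  — shift, 2 reduces
  I5: { [L → g . ,] }  — shift
  I6: { [L → g , .] }  — reduce
  I7: { [D → a L .] }  — reduce
  I8: { [L → a .] }  — reduce
  I9: { [L → , , .] }  — reduce
  I10: { [D → . L], [D → . a L], [D → . a], [L → , a . D], [L → . , ,], [L → . , a D], [L → . a], [L → . g ,] }  — shift
  I11: { [L → , a D .] }  — reduce

I4 contains complete items [D → a .], [L → a .] — reduce-reduce conflict.

Answer: Yes — I4: [D → a .] vs [L → a .]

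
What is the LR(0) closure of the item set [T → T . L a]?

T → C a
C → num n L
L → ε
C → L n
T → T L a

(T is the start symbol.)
Start with: [T → T . L a]
  [T → T . L a] has the dot before L: add [L → .]
No further items can be added.

CLOSURE = { [L → .], [T → T . L a] }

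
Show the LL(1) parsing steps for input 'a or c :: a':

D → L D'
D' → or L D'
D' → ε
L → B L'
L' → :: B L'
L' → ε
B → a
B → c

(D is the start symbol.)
Stack is shown with the top on the left.

Stack         Input          Action
-----------------------------------
D $           a or c :: a $  output D → L D'
L D' $        a or c :: a $  output L → B L'
B L' D' $     a or c :: a $  output B → a
a L' D' $     a or c :: a $  match 'a'
L' D' $       or c :: a $    output L' → ε
D' $          or c :: a $    output D' → or L D'
or L D' $     or c :: a $    match 'or'
L D' $        c :: a $       output L → B L'
B L' D' $     c :: a $       output B → c
c L' D' $     c :: a $       match 'c'
L' D' $       :: a $         output L' → :: B L'
:: B L' D' $  :: a $         match '::'
B L' D' $     a $            output B → a
a L' D' $     a $            match 'a'
L' D' $       $              output L' → ε
D' $          $              output D' → ε
$             $              accept

The string is accepted.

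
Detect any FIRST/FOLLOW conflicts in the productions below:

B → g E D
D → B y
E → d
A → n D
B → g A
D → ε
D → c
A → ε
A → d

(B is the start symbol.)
Nullable non-terminals: A, D.
FIRST sets used below: FIRST(B) = { 'g' }

A: nullable alternative(s) A → ε; FOLLOW(A) = { $, 'y' }
  A → n D: FIRST \ {ε} = { 'n' } — disjoint from FOLLOW(A)
  A → ε: FIRST \ {ε} = { } — this is the only nullable alternative, skip
  A → d: FIRST \ {ε} = { 'd' } — disjoint from FOLLOW(A)

D: nullable alternative(s) D → ε; FOLLOW(D) = { $, 'y' }
  D → B y: FIRST \ {ε} = { 'g' } — disjoint from FOLLOW(D)
  D → ε: FIRST \ {ε} = { } — this is the only nullable alternative, skip
  D → c: FIRST \ {ε} = { 'c' } — disjoint from FOLLOW(D)

B, E have no nullable alternative, so no FIRST/FOLLOW check is needed there.

No FIRST/FOLLOW conflicts found.

Answer: No FIRST/FOLLOW conflicts.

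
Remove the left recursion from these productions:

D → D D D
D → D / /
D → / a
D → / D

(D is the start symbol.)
D is directly left-recursive. The standard transformation for
  A → A α₁ | ... | A α_m | β₁ | ... | β_n
is
  A  → β₁ A' | ... | β_n A'
  A' → α₁ A' | ... | α_m A' | ε

D → / a becomes D → / a D'
D → / D becomes D → / D D'
D → D D D becomes D' → D D D'
D → D / / becomes D' → / / D'
Add D' → ε

Resulting grammar:
D → / a D'
D → / D D'
D' → D D D'
D' → / / D'
D' → ε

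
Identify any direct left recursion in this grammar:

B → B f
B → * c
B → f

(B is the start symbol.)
Direct left recursion occurs when N → N α for some non-terminal N (the right-hand side begins with the left-hand side itself).

B → B f: LEFT RECURSIVE (starts with B)
B → * c: starts with '*'
B → f: starts with f

The grammar has direct left recursion on: B.

Answer: Yes, B is left-recursive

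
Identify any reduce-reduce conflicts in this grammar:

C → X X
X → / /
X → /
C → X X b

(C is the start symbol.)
No reduce-reduce conflicts

A reduce-reduce conflict occurs when an LR(0) state has two complete items [A → α .] and [B → β .] — both call for a reduction, and with no lookahead the parser cannot choose between them.

Augment with C' → C and build the canonical LR(0) collection (I0 = CLOSURE({[C' → . C]}), then GOTO on every symbol after a dot until no new states appear). It has 7 states:
  I0: { [C → . X X b], [C → . X X], [C' → . C], [X → . / /], [X → . /] }  — shift
  I1: { [X → / . /], [X → / .] }  — shift, reduce
  I2: { [C' → C .] }  — accept
  I3: { [C → X . X b], [C → X . X], [X → . / /], [X → . /] }  — shift
  I4: { [C → X X . b], [C → X X .] }  — shift, reduce
  I5: { [C → X X b .] }  — reduce
  I6: { [X → / / .] }  — reduce

No state contains more than one complete item.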